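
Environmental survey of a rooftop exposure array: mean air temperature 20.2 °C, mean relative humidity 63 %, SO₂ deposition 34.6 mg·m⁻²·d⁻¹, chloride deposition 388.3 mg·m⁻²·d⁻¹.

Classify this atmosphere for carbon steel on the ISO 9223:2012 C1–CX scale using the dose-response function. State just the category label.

carbon steel: temperature factor f = -0.054·(10.2) = -0.5508
  sulphur-dioxide contribution → 22.71 μm/a
  chloride contribution → 73.74 μm/a
  ⇒ r_corr(carbon steel) = 96.45 μm/a
96.5 μm/a falls in (80, 200] for carbon steel → category C5

C5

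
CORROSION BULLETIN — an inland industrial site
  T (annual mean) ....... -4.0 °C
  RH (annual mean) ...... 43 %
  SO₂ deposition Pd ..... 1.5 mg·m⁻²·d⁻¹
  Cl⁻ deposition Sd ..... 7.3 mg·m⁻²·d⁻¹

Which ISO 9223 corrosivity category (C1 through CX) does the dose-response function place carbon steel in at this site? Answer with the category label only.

C2

carbon steel: temperature factor f = +0.150·(-14.0) = -2.1000
  SO₂ term: 1.77·1.5^0.52·exp(0.02·43-2.1000) = 0.6324
  Cl⁻ term: 0.102·7.3^0.62·exp(0.033·43+0.04·-4.0) = 1.232
  r_corr = 0.6324 + 1.232 = 1.865 μm/a
1.86 μm/a falls in (1.3, 25] for carbon steel → category C2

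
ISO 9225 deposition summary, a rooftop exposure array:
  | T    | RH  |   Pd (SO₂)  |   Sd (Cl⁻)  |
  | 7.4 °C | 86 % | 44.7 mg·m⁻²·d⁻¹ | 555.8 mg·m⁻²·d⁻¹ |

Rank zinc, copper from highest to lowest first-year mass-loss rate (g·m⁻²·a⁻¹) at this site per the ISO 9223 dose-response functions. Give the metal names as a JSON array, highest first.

["zinc", "copper"]

zinc: f(T) = +0.038·(T−10) [T≤10 °C] = -0.0988
  SO₂ term: 0.0129·44.7^0.44·exp(0.046·86-0.0988) = 3.25
  Sd branch = 0.0175·Sd^0.57·e^(0.008·RH+0.085·T) = 2.397 μm/a
  r_corr = 3.25 + 2.397 = 5.647 μm/a
  mass loss = 5.647 μm/a × 7.14 g/cm³ = 40.32 g·m⁻²·a⁻¹
copper: f(T) = +0.126·(T−10) [T≤10 °C] = -0.3276
  Pd branch = 0.0053·Pd^0.26·e^(0.059·RH+f) = 1.639 μm/a
  Sd branch = 0.01025·Sd^0.27·e^(0.036·RH+0.049·T) = 1.794 μm/a
  sum: 1.639 + 1.794 → r_corr = 3.434 μm/a
  mass loss = 3.434 μm/a × 8.96 g/cm³ = 30.77 g·m⁻²·a⁻¹
Ordering by g·m⁻²·a⁻¹: zinc (40.3) > copper (30.8)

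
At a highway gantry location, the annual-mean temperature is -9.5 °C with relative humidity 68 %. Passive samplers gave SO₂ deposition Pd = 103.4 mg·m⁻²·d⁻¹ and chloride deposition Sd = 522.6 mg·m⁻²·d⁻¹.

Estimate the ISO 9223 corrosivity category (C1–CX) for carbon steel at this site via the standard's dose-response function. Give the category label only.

C3

carbon steel: f(T) = +0.150·(T−10) [T≤10 °C] = -2.9250
  Pd branch = 1.77·Pd^0.52·e^(0.02·RH+f) = 4.129 μm/a
  Sd branch = 0.102·Sd^0.62·e^(0.033·RH+0.04·T) = 31.87 μm/a
  r_corr = 4.129 + 31.87 = 36 μm/a
Category bounds: 25…50 μm/a bracket r_corr ⇒ C3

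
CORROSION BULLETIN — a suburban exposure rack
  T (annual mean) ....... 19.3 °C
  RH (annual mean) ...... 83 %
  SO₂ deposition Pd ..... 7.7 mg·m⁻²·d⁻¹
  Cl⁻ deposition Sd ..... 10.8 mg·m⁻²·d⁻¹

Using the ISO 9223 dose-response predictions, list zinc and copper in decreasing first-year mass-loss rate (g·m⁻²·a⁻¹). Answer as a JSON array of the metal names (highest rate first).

["copper", "zinc"]

zinc: f(T) = -0.071·(T−10) [T>10 °C] = -0.6603
  SO₂ term: 0.0129·7.7^0.44·exp(0.046·83-0.6603) = 0.7448
  Sd branch = 0.0175·Sd^0.57·e^(0.008·RH+0.085·T) = 0.6806 μm/a
  sum: 0.7448 + 0.6806 → r_corr = 1.425 μm/a
  mass loss = 1.425 μm/a × 7.14 g/cm³ = 10.18 g·m⁻²·a⁻¹
copper: T>10 °C ⇒ hinge -0.080·(19.3−10) = -0.7440
  SO₂ term: 0.0053·7.7^0.26·exp(0.059·83-0.7440) = 0.5733
  Sd branch = 0.01025·Sd^0.27·e^(0.036·RH+0.049·T) = 0.9957 μm/a
  sum: 0.5733 + 0.9957 → r_corr = 1.569 μm/a
  mass loss = 1.569 μm/a × 8.96 g/cm³ = 14.06 g·m⁻²·a⁻¹
Ordering by g·m⁻²·a⁻¹: copper (14.1) > zinc (10.2)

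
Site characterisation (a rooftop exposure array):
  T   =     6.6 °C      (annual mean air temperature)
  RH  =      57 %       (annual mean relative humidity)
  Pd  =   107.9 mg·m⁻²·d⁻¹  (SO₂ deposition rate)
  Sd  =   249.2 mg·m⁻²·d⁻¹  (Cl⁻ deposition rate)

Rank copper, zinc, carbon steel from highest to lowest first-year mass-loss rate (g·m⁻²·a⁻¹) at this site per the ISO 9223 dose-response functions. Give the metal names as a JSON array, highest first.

copper: T≤10 °C ⇒ hinge +0.126·(6.6−10) = -0.4284
  SO₂ term: 0.0053·107.9^0.26·exp(0.059·57-0.4284) = 0.3368
  Cl⁻ term: 0.01025·249.2^0.27·exp(0.036·57+0.049·6.6) = 0.4891
  r_corr = 0.3368 + 0.4891 = 0.8259 μm/a
  mass loss = 0.8259 μm/a × 8.96 g/cm³ = 7.4 g·m⁻²·a⁻¹
zinc: T≤10 °C ⇒ hinge +0.038·(6.6−10) = -0.1292
  Pd branch = 0.0129·Pd^0.44·e^(0.046·RH+f) = 1.224 μm/a
  Cl⁻ term: 0.0175·249.2^0.57·exp(0.008·57+0.085·6.6) = 1.124
  sum: 1.224 + 1.124 → r_corr = 2.348 μm/a
  mass loss = 2.348 μm/a × 7.14 g/cm³ = 16.76 g·m⁻²·a⁻¹
carbon steel: f(T) = +0.150·(T−10) [T≤10 °C] = -0.5100
  SO₂ term: 1.77·107.9^0.52·exp(0.02·57-0.5100) = 37.91
  Sd branch = 0.102·Sd^0.62·e^(0.033·RH+0.04·T) = 26.67 μm/a
  sum: 37.91 + 26.67 → r_corr = 64.58 μm/a
  mass loss = 64.58 μm/a × 7.85 g/cm³ = 506.9 g·m⁻²·a⁻¹
Ordering by g·m⁻²·a⁻¹: carbon steel (507) > zinc (16.8) > copper (7.4)

["carbon steel", "zinc", "copper"]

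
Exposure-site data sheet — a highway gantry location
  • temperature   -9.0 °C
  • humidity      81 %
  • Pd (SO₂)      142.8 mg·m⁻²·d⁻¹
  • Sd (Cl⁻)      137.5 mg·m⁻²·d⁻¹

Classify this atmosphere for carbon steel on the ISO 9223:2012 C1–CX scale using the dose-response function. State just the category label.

carbon steel: T≤10 °C ⇒ hinge +0.150·(-9.0−10) = -2.8500
  SO₂ term: 1.77·142.8^0.52·exp(0.02·81-2.8500) = 6.827
  Cl⁻ term: 0.102·137.5^0.62·exp(0.033·81+0.04·-9.0) = 21.82
  r_corr = 6.827 + 21.82 = 28.65 μm/a
ISO 9223 Table 2 (carbon steel): 25 < 28.6 ≤ 50 μm/a ⇒ C3

C3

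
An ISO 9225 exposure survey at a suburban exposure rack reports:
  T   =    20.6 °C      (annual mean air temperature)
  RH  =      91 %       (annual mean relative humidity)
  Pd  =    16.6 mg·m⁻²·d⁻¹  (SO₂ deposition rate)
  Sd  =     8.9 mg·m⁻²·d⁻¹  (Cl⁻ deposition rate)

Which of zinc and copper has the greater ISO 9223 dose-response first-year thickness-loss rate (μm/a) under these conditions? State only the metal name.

copper

zinc: f(T) = -0.071·(T−10) [T>10 °C] = -0.7526
  Pd branch = 0.0129·Pd^0.44·e^(0.046·RH+f) = 1.376 μm/a
  Cl⁻ term: 0.0175·8.9^0.57·exp(0.008·91+0.085·20.6) = 0.7258
  sum: 1.376 + 0.7258 → r_corr = 2.102 μm/a
copper: temperature factor f = -0.080·(10.6) = -0.8480
  SO₂ term: 0.0053·16.6^0.26·exp(0.059·91-0.8480) = 1.011
  Cl⁻ term: 0.01025·8.9^0.27·exp(0.036·91+0.049·20.6) = 1.343
  r_corr = 1.011 + 1.343 = 2.355 μm/a
Ordering by μm/a: copper (2.35) > zinc (2.1)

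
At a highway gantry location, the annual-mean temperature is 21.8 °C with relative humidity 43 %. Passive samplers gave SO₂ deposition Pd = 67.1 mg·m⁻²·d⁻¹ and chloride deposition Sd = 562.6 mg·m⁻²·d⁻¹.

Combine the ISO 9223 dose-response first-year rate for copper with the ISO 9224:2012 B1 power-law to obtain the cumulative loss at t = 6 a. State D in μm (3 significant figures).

copper: f(T) = -0.080·(T−10) [T>10 °C] = -0.9440
  SO₂ term: 0.0053·67.1^0.26·exp(0.059·43-0.9440) = 0.07781
  Cl⁻ term: 0.01025·562.6^0.27·exp(0.036·43+0.049·21.8) = 0.7753
  r_corr = 0.07781 + 0.7753 = 0.8531 μm/a
Long-term exponent b (ISO 9224 Table 2, B1) = 0.667
  D(6) = 0.8531 × 6^0.667 = 0.8531 × 3.304 = 2.819 μm

D(6) = 2.82 μm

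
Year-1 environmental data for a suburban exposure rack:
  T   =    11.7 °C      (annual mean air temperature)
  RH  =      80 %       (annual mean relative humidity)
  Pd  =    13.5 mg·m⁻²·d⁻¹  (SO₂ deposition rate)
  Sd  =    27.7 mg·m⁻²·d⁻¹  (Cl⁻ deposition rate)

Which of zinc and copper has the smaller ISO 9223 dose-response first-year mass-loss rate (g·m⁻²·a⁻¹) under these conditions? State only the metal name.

zinc

zinc: T>10 °C ⇒ hinge -0.071·(11.7−10) = -0.1207
  sulphur-dioxide contribution → 1.425 μm/a
  chloride contribution → 0.5958 μm/a
  ⇒ r_corr(zinc) = 2.02 μm/a
  mass loss = 2.02 μm/a × 7.14 g/cm³ = 14.43 g·m⁻²·a⁻¹
copper: f(T) = -0.080·(T−10) [T>10 °C] = -0.1360
  sulphur-dioxide contribution → 1.021 μm/a
  chloride contribution → 0.7942 μm/a
  total first-year rate 1.815 μm/a
  mass loss = 1.815 μm/a × 8.96 g/cm³ = 16.26 g·m⁻²·a⁻¹
Ordering by g·m⁻²·a⁻¹: copper (16.3) > zinc (14.4)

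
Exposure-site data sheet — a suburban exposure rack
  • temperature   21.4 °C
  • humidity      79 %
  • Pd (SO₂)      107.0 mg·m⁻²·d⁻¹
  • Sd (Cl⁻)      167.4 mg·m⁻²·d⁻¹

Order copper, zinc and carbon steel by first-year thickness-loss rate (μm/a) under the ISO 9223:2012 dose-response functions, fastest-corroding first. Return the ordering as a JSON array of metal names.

["carbon steel", "zinc", "copper"]

copper: T>10 °C ⇒ hinge -0.080·(21.4−10) = -0.9120
  SO₂ term: 0.0053·107.0^0.26·exp(0.059·79-0.9120) = 0.7587
  Cl⁻ term: 0.01025·167.4^0.27·exp(0.036·79+0.049·21.4) = 2.003
  r_corr = 0.7587 + 2.003 = 2.762 μm/a
zinc: f(T) = -0.071·(T−10) [T>10 °C] = -0.8094
  Pd branch = 0.0129·Pd^0.44·e^(0.046·RH+f) = 1.699 μm/a
  Sd branch = 0.0175·Sd^0.57·e^(0.008·RH+0.085·T) = 3.759 μm/a
  sum: 1.699 + 3.759 → r_corr = 5.458 μm/a
carbon steel: T>10 °C ⇒ hinge -0.054·(21.4−10) = -0.6156
  SO₂ term: 1.77·107.0^0.52·exp(0.02·79-0.6156) = 52.73
  Sd branch = 0.102·Sd^0.62·e^(0.033·RH+0.04·T) = 77.86 μm/a
  sum: 52.73 + 77.86 → r_corr = 130.6 μm/a
Ordering by μm/a: carbon steel (131) > zinc (5.46) > copper (2.76)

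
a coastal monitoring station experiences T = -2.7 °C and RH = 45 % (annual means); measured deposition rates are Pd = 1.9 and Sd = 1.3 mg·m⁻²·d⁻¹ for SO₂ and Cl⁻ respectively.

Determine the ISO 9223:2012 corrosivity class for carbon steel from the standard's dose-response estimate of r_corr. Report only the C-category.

C2

carbon steel: temperature factor f = +0.150·(-12.7) = -1.9050
  SO₂ term: 1.77·1.9^0.52·exp(0.02·45-1.9050) = 0.9046
  Cl⁻ term: 0.102·1.3^0.62·exp(0.033·45+0.04·-2.7) = 0.4756
  r_corr = 0.9046 + 0.4756 = 1.38 μm/a
ISO 9223 Table 2 (carbon steel): 1.3 < 1.38 ≤ 25 μm/a ⇒ C2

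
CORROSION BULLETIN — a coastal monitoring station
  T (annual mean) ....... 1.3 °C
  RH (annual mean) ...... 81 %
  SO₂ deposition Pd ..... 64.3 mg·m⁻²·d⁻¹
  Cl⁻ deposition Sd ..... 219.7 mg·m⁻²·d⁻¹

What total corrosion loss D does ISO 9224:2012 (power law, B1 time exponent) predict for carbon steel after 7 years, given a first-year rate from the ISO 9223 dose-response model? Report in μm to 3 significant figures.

carbon steel: T≤10 °C ⇒ hinge +0.150·(1.3−10) = -1.3050
  SO₂ term: 1.77·64.3^0.52·exp(0.02·81-1.3050) = 21.14
  Sd branch = 0.102·Sd^0.62·e^(0.033·RH+0.04·T) = 44.05 μm/a
  r_corr = 21.14 + 44.05 = 65.19 μm/a
Power-law: D(7) = r_corr · 7^0.523
  D(7) = 65.19 × 7^0.523 = 65.19 × 2.767 = 180.4 μm

D(7) = 180 μm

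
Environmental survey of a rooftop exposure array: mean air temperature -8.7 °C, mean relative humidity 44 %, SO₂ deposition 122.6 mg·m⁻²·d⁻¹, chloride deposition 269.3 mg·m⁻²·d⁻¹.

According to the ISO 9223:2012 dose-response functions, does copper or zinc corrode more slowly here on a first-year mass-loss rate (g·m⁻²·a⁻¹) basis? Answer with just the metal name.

copper: f(T) = +0.126·(T−10) [T≤10 °C] = -2.3562
  Pd branch = 0.0053·Pd^0.26·e^(0.059·RH+f) = 0.02352 μm/a
  Cl⁻ term: 0.01025·269.3^0.27·exp(0.036·44+0.049·-8.7) = 0.1478
  sum: 0.02352 + 0.1478 → r_corr = 0.1713 μm/a
  mass loss = 0.1713 μm/a × 8.96 g/cm³ = 1.535 g·m⁻²·a⁻¹
zinc: T≤10 °C ⇒ hinge +0.038·(-8.7−10) = -0.7106
  SO₂ term: 0.0129·122.6^0.44·exp(0.046·44-0.7106) = 0.398
  Sd branch = 0.0175·Sd^0.57·e^(0.008·RH+0.085·T) = 0.2884 μm/a
  r_corr = 0.398 + 0.2884 = 0.6864 μm/a
  mass loss = 0.6864 μm/a × 7.14 g/cm³ = 4.901 g·m⁻²·a⁻¹
Ordering by g·m⁻²·a⁻¹: zinc (4.9) > copper (1.54)

copper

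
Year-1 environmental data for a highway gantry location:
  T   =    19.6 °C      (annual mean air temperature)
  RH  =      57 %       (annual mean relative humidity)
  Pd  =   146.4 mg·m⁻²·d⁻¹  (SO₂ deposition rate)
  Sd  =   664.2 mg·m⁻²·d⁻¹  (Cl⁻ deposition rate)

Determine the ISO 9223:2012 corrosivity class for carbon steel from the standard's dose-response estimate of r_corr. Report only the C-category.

C5

carbon steel: T>10 °C ⇒ hinge -0.054·(19.6−10) = -0.5184
  sulphur-dioxide contribution → 44.06 μm/a
  chloride contribution → 82.38 μm/a
  total first-year rate 126.4 μm/a
Category bounds: 80…200 μm/a bracket r_corr ⇒ C5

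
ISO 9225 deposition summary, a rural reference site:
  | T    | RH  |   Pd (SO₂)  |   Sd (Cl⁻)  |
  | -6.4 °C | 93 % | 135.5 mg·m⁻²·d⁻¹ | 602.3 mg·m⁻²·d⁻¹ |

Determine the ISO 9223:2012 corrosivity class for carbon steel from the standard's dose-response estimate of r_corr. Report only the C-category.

carbon steel: f(T) = +0.150·(T−10) [T≤10 °C] = -2.4600
  Pd branch = 1.77·Pd^0.52·e^(0.02·RH+f) = 12.47 μm/a
  Sd branch = 0.102·Sd^0.62·e^(0.033·RH+0.04·T) = 89.9 μm/a
  sum: 12.47 + 89.9 → r_corr = 102.4 μm/a
102 μm/a falls in (80, 200] for carbon steel → category C5

C5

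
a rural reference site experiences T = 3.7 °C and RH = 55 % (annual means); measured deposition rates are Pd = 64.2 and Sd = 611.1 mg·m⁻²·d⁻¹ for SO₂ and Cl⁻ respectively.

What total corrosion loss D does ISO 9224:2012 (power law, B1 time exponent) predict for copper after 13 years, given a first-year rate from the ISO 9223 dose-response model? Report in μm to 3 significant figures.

D(13) = 3.79 μm

copper: T≤10 °C ⇒ hinge +0.126·(3.7−10) = -0.7938
  sulphur-dioxide contribution → 0.1815 μm/a
  chloride contribution → 0.5031 μm/a
  total first-year rate 0.6845 μm/a
ISO 9224: D(t) = r_corr · t^b with b = 0.667 (copper, B1)
  D(13) = 0.6845 × 13^0.667 = 0.6845 × 5.534 = 3.788 μm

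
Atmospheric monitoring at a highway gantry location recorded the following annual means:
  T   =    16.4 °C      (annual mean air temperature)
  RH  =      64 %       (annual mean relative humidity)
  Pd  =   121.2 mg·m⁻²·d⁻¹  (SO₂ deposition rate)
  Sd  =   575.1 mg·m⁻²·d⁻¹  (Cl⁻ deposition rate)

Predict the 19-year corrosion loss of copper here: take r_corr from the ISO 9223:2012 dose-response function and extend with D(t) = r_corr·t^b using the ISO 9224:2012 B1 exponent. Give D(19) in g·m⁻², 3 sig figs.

copper: temperature factor f = -0.080·(6.4) = -0.5120
  sulphur-dioxide contribution → 0.4825 μm/a
  chloride contribution → 1.275 μm/a
  ⇒ r_corr(copper) = 1.757 μm/a
Long-term exponent b (ISO 9224 Table 2, B1) = 0.667
  D(19) = 1.757 × 19^0.667 = 1.757 × 7.127 = 12.53 μm
  Mass loss = 12.53 μm × 8.96 g/cm³ = 112.2 g·m⁻²

D(19) = 112 g·m⁻²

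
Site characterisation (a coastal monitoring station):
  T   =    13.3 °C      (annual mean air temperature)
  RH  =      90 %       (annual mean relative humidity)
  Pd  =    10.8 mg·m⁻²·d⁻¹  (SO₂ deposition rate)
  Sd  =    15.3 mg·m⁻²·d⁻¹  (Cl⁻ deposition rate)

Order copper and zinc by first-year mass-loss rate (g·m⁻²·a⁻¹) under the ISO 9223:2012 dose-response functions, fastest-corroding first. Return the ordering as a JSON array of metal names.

["copper", "zinc"]

copper: T>10 °C ⇒ hinge -0.080·(13.3−10) = -0.2640
  SO₂ term: 0.0053·10.8^0.26·exp(0.059·90-0.2640) = 1.529
  Cl⁻ term: 0.01025·15.3^0.27·exp(0.036·90+0.049·13.3) = 1.049
  r_corr = 1.529 + 1.049 = 2.578 μm/a
  mass loss = 2.578 μm/a × 8.96 g/cm³ = 23.1 g·m⁻²·a⁻¹
zinc: temperature factor f = -0.071·(3.3) = -0.2343
  SO₂ term: 0.0129·10.8^0.44·exp(0.046·90-0.2343) = 1.826
  Cl⁻ term: 0.0175·15.3^0.57·exp(0.008·90+0.085·13.3) = 0.5272
  r_corr = 1.826 + 0.5272 = 2.353 μm/a
  mass loss = 2.353 μm/a × 7.14 g/cm³ = 16.8 g·m⁻²·a⁻¹
Ordering by g·m⁻²·a⁻¹: copper (23.1) > zinc (16.8)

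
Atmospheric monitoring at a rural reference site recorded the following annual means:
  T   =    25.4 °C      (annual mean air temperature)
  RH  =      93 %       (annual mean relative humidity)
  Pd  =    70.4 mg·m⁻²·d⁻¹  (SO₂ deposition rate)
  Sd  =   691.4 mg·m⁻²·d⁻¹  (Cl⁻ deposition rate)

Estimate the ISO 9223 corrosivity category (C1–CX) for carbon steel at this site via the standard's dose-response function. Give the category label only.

carbon steel: temperature factor f = -0.054·(15.4) = -0.8316
  SO₂ term: 1.77·70.4^0.52·exp(0.02·93-0.8316) = 45.22
  Cl⁻ term: 0.102·691.4^0.62·exp(0.033·93+0.04·25.4) = 349.4
  r_corr = 45.22 + 349.4 = 394.6 μm/a
395 μm/a falls in (200, 700] for carbon steel → category CX

CX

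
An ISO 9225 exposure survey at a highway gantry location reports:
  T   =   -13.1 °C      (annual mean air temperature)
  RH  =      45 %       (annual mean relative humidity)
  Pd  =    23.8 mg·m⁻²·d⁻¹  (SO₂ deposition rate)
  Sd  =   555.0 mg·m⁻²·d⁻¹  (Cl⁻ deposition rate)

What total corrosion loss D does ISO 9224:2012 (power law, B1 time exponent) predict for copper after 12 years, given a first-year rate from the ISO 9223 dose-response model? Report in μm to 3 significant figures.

D(12) = 0.837 μm

copper: T≤10 °C ⇒ hinge +0.126·(-13.1−10) = -2.9106
  sulphur-dioxide contribution → 0.009358 μm/a
  chloride contribution → 0.1501 μm/a
  total first-year rate 0.1595 μm/a
Power-law: D(12) = r_corr · 12^0.667
  D(12) = 0.1595 × 12^0.667 = 0.1595 × 5.246 = 0.8366 μm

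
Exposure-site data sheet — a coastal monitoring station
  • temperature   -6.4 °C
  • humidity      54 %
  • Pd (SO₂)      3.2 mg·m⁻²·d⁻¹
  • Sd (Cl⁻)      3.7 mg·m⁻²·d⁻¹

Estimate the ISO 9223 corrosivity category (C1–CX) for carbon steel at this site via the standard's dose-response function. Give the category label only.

carbon steel: T≤10 °C ⇒ hinge +0.150·(-6.4−10) = -2.4600
  SO₂ term: 1.77·3.2^0.52·exp(0.02·54-2.4600) = 0.8153
  Sd branch = 0.102·Sd^0.62·e^(0.033·RH+0.04·T) = 1.056 μm/a
  r_corr = 0.8153 + 1.056 = 1.871 μm/a
Category bounds: 1.3…25 μm/a bracket r_corr ⇒ C2

C2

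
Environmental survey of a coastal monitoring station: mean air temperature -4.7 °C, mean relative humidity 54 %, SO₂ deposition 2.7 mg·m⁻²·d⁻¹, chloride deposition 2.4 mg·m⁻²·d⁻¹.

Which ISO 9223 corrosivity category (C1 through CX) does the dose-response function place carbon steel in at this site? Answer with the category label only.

C2

carbon steel: f(T) = +0.150·(T−10) [T≤10 °C] = -2.2050
  sulphur-dioxide contribution → 0.9632 μm/a
  chloride contribution → 0.8642 μm/a
  total first-year rate 1.827 μm/a
Category bounds: 1.3…25 μm/a bracket r_corr ⇒ C2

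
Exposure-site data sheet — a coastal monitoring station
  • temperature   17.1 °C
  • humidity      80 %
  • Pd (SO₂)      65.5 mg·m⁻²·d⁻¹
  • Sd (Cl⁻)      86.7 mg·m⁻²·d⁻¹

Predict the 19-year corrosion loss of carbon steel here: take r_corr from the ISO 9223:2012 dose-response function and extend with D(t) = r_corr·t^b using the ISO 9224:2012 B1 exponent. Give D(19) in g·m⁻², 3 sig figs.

D(19) = 3.57e+03 g·m⁻²

carbon steel: temperature factor f = -0.054·(7.1) = -0.3834
  Pd branch = 1.77·Pd^0.52·e^(0.02·RH+f) = 52.58 μm/a
  Cl⁻ term: 0.102·86.7^0.62·exp(0.033·80+0.04·17.1) = 45.06
  r_corr = 52.58 + 45.06 = 97.63 μm/a
Long-term exponent b (ISO 9224 Table 2, B1) = 0.523
  D(19) = 97.63 × 19^0.523 = 97.63 × 4.664 = 455.4 μm
  Mass loss = 455.4 μm × 7.85 g/cm³ = 3575 g·m⁻²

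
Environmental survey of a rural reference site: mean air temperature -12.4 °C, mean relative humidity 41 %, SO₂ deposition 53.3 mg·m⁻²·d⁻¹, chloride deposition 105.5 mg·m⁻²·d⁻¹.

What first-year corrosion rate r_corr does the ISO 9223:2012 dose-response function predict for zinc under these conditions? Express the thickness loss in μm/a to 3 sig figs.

r_corr = 0.329 μm/a

zinc: T≤10 °C ⇒ hinge +0.038·(-12.4−10) = -0.8512
  sulphur-dioxide contribution → 0.2088 μm/a
  chloride contribution → 0.1205 μm/a
  ⇒ r_corr(zinc) = 0.3293 μm/a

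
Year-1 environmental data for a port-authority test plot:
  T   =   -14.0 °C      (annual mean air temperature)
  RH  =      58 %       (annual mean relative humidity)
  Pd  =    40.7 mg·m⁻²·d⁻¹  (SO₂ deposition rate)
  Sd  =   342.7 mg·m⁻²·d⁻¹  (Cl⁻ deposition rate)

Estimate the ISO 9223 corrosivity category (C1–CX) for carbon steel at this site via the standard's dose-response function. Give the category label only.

C2

carbon steel: temperature factor f = +0.150·(-24.0) = -3.6000
  Pd branch = 1.77·Pd^0.52·e^(0.02·RH+f) = 1.06 μm/a
  Cl⁻ term: 0.102·342.7^0.62·exp(0.033·58+0.04·-14.0) = 14.73
  r_corr = 1.06 + 14.73 = 15.79 μm/a
ISO 9223 Table 2 (carbon steel): 1.3 < 15.8 ≤ 25 μm/a ⇒ C2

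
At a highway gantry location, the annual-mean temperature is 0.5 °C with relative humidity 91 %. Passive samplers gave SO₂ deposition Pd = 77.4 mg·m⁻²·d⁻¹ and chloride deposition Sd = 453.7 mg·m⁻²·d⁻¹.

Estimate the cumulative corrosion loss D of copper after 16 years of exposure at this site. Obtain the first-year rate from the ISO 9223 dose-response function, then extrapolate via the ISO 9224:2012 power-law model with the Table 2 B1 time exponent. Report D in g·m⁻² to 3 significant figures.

D(16) = 143 g·m⁻²

copper: f(T) = +0.126·(T−10) [T≤10 °C] = -1.1970
  Pd branch = 0.0053·Pd^0.26·e^(0.059·RH+f) = 1.065 μm/a
  Cl⁻ term: 0.01025·453.7^0.27·exp(0.036·91+0.049·0.5) = 1.45
  sum: 1.065 + 1.45 → r_corr = 2.515 μm/a
Power-law: D(16) = r_corr · 16^0.667
  D(16) = 2.515 × 16^0.667 = 2.515 × 6.355 = 15.98 μm
  Mass loss = 15.98 μm × 8.96 g/cm³ = 143.2 g·m⁻²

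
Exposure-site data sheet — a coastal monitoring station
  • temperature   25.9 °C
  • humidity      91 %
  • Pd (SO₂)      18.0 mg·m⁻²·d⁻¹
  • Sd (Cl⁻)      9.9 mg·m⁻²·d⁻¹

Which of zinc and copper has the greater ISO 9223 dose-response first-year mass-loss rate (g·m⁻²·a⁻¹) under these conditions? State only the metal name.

zinc: T>10 °C ⇒ hinge -0.071·(25.9−10) = -1.1289
  Pd branch = 0.0129·Pd^0.44·e^(0.046·RH+f) = 0.9786 μm/a
  Sd branch = 0.0175·Sd^0.57·e^(0.008·RH+0.085·T) = 1.21 μm/a
  r_corr = 0.9786 + 1.21 = 2.189 μm/a
  mass loss = 2.189 μm/a × 7.14 g/cm³ = 15.63 g·m⁻²·a⁻¹
copper: T>10 °C ⇒ hinge -0.080·(25.9−10) = -1.2720
  Pd branch = 0.0053·Pd^0.26·e^(0.059·RH+f) = 0.676 μm/a
  Cl⁻ term: 0.01025·9.9^0.27·exp(0.036·91+0.049·25.9) = 1.792
  r_corr = 0.676 + 1.792 = 2.468 μm/a
  mass loss = 2.468 μm/a × 8.96 g/cm³ = 22.12 g·m⁻²·a⁻¹
Ordering by g·m⁻²·a⁻¹: copper (22.1) > zinc (15.6)

copper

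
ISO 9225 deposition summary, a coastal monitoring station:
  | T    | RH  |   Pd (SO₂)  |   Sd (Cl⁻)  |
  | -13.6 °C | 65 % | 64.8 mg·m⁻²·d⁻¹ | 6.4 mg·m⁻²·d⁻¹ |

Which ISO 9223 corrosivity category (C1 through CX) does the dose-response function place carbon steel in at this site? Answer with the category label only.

carbon steel: temperature factor f = +0.150·(-23.6) = -3.5400
  SO₂ term: 1.77·64.8^0.52·exp(0.02·65-3.5400) = 1.649
  Sd branch = 0.102·Sd^0.62·e^(0.033·RH+0.04·T) = 1.599 μm/a
  sum: 1.649 + 1.599 → r_corr = 3.247 μm/a
Category bounds: 1.3…25 μm/a bracket r_corr ⇒ C2

C2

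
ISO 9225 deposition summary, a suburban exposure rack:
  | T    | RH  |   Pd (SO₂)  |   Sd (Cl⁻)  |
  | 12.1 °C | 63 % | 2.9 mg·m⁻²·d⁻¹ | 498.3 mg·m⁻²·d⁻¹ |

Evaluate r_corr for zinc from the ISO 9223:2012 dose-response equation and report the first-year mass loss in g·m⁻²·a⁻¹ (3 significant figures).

zinc: f(T) = -0.071·(T−10) [T>10 °C] = -0.1491
  Pd branch = 0.0129·Pd^0.44·e^(0.046·RH+f) = 0.322 μm/a
  Sd branch = 0.0175·Sd^0.57·e^(0.008·RH+0.085·T) = 2.794 μm/a
  sum: 0.322 + 2.794 → r_corr = 3.116 μm/a
Convert to mass loss: 3.116 μm/a × 7.14 g/cm³ = 22.25 g·m⁻²·a⁻¹

r_corr = 22.2 g·m⁻²·a⁻¹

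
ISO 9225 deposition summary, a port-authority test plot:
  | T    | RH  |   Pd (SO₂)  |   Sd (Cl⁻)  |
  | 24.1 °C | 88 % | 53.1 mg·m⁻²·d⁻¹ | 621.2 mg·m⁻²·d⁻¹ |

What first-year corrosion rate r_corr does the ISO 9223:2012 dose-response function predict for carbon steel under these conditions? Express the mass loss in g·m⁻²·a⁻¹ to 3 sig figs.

carbon steel: T>10 °C ⇒ hinge -0.054·(24.1−10) = -0.7614
  Pd branch = 1.77·Pd^0.52·e^(0.02·RH+f) = 37.91 μm/a
  Cl⁻ term: 0.102·621.2^0.62·exp(0.033·88+0.04·24.1) = 263.2
  r_corr = 37.91 + 263.2 = 301.1 μm/a
Convert to mass loss: 301.1 μm/a × 7.85 g/cm³ = 2364 g·m⁻²·a⁻¹

r_corr = 2.36e+03 g·m⁻²·a⁻¹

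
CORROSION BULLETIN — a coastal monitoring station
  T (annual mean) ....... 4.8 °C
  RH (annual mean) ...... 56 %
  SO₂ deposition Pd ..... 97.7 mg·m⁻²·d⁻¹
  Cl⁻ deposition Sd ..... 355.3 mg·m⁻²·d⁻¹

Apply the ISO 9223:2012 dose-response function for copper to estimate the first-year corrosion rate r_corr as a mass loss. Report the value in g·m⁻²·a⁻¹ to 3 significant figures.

r_corr = 6.47 g·m⁻²·a⁻¹

copper: f(T) = +0.126·(T−10) [T≤10 °C] = -0.6552
  SO₂ term: 0.0053·97.7^0.26·exp(0.059·56-0.6552) = 0.2466
  Cl⁻ term: 0.01025·355.3^0.27·exp(0.036·56+0.049·4.8) = 0.4754
  sum: 0.2466 + 0.4754 → r_corr = 0.722 μm/a
Convert to mass loss: 0.722 μm/a × 8.96 g/cm³ = 6.469 g·m⁻²·a⁻¹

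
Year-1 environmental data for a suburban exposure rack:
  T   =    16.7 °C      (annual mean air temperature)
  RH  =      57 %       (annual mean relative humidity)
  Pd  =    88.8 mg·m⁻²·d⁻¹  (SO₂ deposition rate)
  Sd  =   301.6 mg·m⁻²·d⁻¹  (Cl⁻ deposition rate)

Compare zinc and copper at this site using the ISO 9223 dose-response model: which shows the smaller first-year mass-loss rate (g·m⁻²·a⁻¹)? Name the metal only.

zinc: temperature factor f = -0.071·(6.7) = -0.4757
  SO₂ term: 0.0129·88.8^0.44·exp(0.046·57-0.4757) = 0.7944
  Cl⁻ term: 0.0175·301.6^0.57·exp(0.008·57+0.085·16.7) = 2.957
  sum: 0.7944 + 2.957 → r_corr = 3.751 μm/a
  mass loss = 3.751 μm/a × 7.14 g/cm³ = 26.78 g·m⁻²·a⁻¹
copper: f(T) = -0.080·(T−10) [T>10 °C] = -0.5360
  Pd branch = 0.0053·Pd^0.26·e^(0.059·RH+f) = 0.2875 μm/a
  Sd branch = 0.01025·Sd^0.27·e^(0.036·RH+0.049·T) = 0.8447 μm/a
  sum: 0.2875 + 0.8447 → r_corr = 1.132 μm/a
  mass loss = 1.132 μm/a × 8.96 g/cm³ = 10.14 g·m⁻²·a⁻¹
Ordering by g·m⁻²·a⁻¹: zinc (26.8) > copper (10.1)

copper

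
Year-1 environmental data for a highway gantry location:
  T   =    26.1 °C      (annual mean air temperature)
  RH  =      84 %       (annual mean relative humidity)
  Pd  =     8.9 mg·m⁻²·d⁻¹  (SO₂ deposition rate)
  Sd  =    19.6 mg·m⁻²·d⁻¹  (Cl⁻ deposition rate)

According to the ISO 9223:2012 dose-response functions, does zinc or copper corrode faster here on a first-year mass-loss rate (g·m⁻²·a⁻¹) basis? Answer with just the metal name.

copper

zinc: T>10 °C ⇒ hinge -0.071·(26.1−10) = -1.1431
  Pd branch = 0.0129·Pd^0.44·e^(0.046·RH+f) = 0.5129 μm/a
  Cl⁻ term: 0.0175·19.6^0.57·exp(0.008·84+0.085·26.1) = 1.718
  sum: 0.5129 + 1.718 → r_corr = 2.231 μm/a
  mass loss = 2.231 μm/a × 7.14 g/cm³ = 15.93 g·m⁻²·a⁻¹
copper: f(T) = -0.080·(T−10) [T>10 °C] = -1.2880
  Pd branch = 0.0053·Pd^0.26·e^(0.059·RH+f) = 0.3665 μm/a
  Sd branch = 0.01025·Sd^0.27·e^(0.036·RH+0.049·T) = 1.692 μm/a
  r_corr = 0.3665 + 1.692 = 2.058 μm/a
  mass loss = 2.058 μm/a × 8.96 g/cm³ = 18.44 g·m⁻²·a⁻¹
Ordering by g·m⁻²·a⁻¹: copper (18.4) > zinc (15.9)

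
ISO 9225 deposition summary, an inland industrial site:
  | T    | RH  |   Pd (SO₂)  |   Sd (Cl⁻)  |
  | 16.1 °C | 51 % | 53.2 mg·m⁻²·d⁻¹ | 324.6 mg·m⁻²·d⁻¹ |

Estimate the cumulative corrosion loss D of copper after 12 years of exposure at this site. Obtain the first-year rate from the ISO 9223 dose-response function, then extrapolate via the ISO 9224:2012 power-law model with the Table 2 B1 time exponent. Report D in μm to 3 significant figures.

copper: f(T) = -0.080·(T−10) [T>10 °C] = -0.4880
  Pd branch = 0.0053·Pd^0.26·e^(0.059·RH+f) = 0.1853 μm/a
  Sd branch = 0.01025·Sd^0.27·e^(0.036·RH+0.049·T) = 0.6742 μm/a
  r_corr = 0.1853 + 0.6742 = 0.8595 μm/a
Power-law: D(12) = r_corr · 12^0.667
  D(12) = 0.8595 × 12^0.667 = 0.8595 × 5.246 = 4.509 μm

D(12) = 4.51 μm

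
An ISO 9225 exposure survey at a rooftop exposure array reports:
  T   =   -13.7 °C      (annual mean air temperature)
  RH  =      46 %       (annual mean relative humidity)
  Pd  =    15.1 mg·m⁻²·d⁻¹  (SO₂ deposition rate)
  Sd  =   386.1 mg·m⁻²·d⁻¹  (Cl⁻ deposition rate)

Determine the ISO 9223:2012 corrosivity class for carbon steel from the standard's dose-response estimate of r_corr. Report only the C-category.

C2

carbon steel: temperature factor f = +0.150·(-23.7) = -3.5550
  sulphur-dioxide contribution → 0.5208 μm/a
  chloride contribution → 10.8 μm/a
  ⇒ r_corr(carbon steel) = 11.33 μm/a
ISO 9223 Table 2 (carbon steel): 1.3 < 11.3 ≤ 25 μm/a ⇒ C2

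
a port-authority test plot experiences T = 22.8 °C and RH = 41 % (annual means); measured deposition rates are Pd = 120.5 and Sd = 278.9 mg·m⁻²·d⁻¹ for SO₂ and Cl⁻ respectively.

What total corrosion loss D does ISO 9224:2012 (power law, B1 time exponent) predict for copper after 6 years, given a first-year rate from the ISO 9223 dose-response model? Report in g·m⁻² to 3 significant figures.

copper: f(T) = -0.080·(T−10) [T>10 °C] = -1.0240
  SO₂ term: 0.0053·120.5^0.26·exp(0.059·41-1.0240) = 0.07433
  Cl⁻ term: 0.01025·278.9^0.27·exp(0.036·41+0.049·22.8) = 0.6269
  sum: 0.07433 + 0.6269 → r_corr = 0.7012 μm/a
Power-law: D(6) = r_corr · 6^0.667
  D(6) = 0.7012 × 6^0.667 = 0.7012 × 3.304 = 2.317 μm
  Mass loss = 2.317 μm × 8.96 g/cm³ = 20.76 g·m⁻²

D(6) = 20.8 g·m⁻²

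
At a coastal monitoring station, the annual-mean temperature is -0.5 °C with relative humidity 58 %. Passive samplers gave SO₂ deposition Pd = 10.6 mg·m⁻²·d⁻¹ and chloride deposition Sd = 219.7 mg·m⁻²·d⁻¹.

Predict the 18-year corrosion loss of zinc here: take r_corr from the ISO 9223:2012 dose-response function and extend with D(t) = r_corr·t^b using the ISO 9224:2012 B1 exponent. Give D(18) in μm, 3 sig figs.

zinc: temperature factor f = +0.038·(-10.5) = -0.3990
  Pd branch = 0.0129·Pd^0.44·e^(0.046·RH+f) = 0.3525 μm/a
  Sd branch = 0.0175·Sd^0.57·e^(0.008·RH+0.085·T) = 0.5767 μm/a
  r_corr = 0.3525 + 0.5767 = 0.9292 μm/a
Power-law: D(18) = r_corr · 18^0.813
  D(18) = 0.9292 × 18^0.813 = 0.9292 × 10.48 = 9.742 μm

D(18) = 9.74 μm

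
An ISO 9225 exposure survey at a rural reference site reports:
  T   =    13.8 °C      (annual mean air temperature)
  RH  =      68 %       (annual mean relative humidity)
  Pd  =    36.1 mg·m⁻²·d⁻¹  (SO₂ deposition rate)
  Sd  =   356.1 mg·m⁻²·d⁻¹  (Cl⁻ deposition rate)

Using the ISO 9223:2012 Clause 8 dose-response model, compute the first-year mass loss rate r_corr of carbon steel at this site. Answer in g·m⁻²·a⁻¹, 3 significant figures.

carbon steel: temperature factor f = -0.054·(3.8) = -0.2052
  SO₂ term: 1.77·36.1^0.52·exp(0.02·68-0.2052) = 36.26
  Sd branch = 0.102·Sd^0.62·e^(0.033·RH+0.04·T) = 63.81 μm/a
  r_corr = 36.26 + 63.81 = 100.1 μm/a
Convert to mass loss: 100.1 μm/a × 7.85 g/cm³ = 785.5 g·m⁻²·a⁻¹

r_corr = 786 g·m⁻²·a⁻¹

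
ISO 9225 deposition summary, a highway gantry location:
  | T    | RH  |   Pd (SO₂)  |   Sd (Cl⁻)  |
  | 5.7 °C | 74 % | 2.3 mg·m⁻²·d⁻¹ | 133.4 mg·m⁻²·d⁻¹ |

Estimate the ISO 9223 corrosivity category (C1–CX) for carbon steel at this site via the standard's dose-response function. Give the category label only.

C3

carbon steel: T≤10 °C ⇒ hinge +0.150·(5.7−10) = -0.6450
  sulphur-dioxide contribution → 6.291 μm/a
  chloride contribution → 30.6 μm/a
  total first-year rate 36.89 μm/a
ISO 9223 Table 2 (carbon steel): 25 < 36.9 ≤ 50 μm/a ⇒ C3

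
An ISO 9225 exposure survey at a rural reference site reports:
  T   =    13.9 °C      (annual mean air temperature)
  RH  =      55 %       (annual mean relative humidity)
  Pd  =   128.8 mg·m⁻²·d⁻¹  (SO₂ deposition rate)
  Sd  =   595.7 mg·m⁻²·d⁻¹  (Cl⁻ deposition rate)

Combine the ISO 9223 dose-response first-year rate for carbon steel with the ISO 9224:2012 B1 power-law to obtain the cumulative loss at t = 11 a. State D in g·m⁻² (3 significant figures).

carbon steel: f(T) = -0.054·(T−10) [T>10 °C] = -0.2106
  Pd branch = 1.77·Pd^0.52·e^(0.02·RH+f) = 53.88 μm/a
  Sd branch = 0.102·Sd^0.62·e^(0.033·RH+0.04·T) = 57.39 μm/a
  sum: 53.88 + 57.39 → r_corr = 111.3 μm/a
Long-term exponent b (ISO 9224 Table 2, B1) = 0.523
  D(11) = 111.3 × 11^0.523 = 111.3 × 3.505 = 389.9 μm
  Mass loss = 389.9 μm × 7.85 g/cm³ = 3061 g·m⁻²

D(11) = 3.06e+03 g·m⁻²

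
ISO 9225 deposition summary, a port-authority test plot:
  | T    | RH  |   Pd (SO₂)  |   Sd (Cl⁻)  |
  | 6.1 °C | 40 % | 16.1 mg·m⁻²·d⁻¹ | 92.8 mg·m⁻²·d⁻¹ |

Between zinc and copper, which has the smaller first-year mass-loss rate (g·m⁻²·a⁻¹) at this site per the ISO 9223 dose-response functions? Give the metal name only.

copper

zinc: f(T) = +0.038·(T−10) [T≤10 °C] = -0.1482
  sulphur-dioxide contribution → 0.2379 μm/a
  chloride contribution → 0.5354 μm/a
  total first-year rate 0.7733 μm/a
  mass loss = 0.7733 μm/a × 7.14 g/cm³ = 5.521 g·m⁻²·a⁻¹
copper: T≤10 °C ⇒ hinge +0.126·(6.1−10) = -0.4914
  sulphur-dioxide contribution → 0.07073 μm/a
  chloride contribution → 0.1982 μm/a
  total first-year rate 0.2689 μm/a
  mass loss = 0.2689 μm/a × 8.96 g/cm³ = 2.41 g·m⁻²·a⁻¹
Ordering by g·m⁻²·a⁻¹: zinc (5.52) > copper (2.41)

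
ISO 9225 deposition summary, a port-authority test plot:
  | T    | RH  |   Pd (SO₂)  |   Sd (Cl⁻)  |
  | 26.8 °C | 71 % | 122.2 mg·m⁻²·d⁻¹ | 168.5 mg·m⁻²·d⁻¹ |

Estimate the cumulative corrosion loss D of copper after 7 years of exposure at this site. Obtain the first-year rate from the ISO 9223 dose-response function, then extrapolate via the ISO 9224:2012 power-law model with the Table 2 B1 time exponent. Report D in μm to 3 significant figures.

copper: f(T) = -0.080·(T−10) [T>10 °C] = -1.3440
  Pd branch = 0.0053·Pd^0.26·e^(0.059·RH+f) = 0.318 μm/a
  Cl⁻ term: 0.01025·168.5^0.27·exp(0.036·71+0.049·26.8) = 1.96
  r_corr = 0.318 + 1.96 = 2.278 μm/a
Long-term exponent b (ISO 9224 Table 2, B1) = 0.667
  D(7) = 2.278 × 7^0.667 = 2.278 × 3.662 = 8.342 μm

D(7) = 8.34 μm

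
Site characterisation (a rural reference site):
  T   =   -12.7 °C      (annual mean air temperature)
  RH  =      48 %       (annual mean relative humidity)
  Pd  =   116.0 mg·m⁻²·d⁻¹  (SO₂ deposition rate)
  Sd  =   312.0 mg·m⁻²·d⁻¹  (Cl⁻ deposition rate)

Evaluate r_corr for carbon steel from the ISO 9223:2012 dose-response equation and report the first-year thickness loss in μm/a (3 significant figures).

carbon steel: f(T) = +0.150·(T−10) [T≤10 °C] = -3.4050
  sulphur-dioxide contribution → 1.818 μm/a
  chloride contribution → 10.53 μm/a
  ⇒ r_corr(carbon steel) = 12.34 μm/a

r_corr = 12.3 μm/a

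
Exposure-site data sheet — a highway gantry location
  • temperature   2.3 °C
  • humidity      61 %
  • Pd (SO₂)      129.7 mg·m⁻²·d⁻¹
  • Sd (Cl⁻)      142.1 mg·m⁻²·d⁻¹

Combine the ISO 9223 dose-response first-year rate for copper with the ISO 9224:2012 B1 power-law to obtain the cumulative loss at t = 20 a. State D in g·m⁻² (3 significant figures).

copper: T≤10 °C ⇒ hinge +0.126·(2.3−10) = -0.9702
  SO₂ term: 0.0053·129.7^0.26·exp(0.059·61-0.9702) = 0.2602
  Sd branch = 0.01025·Sd^0.27·e^(0.036·RH+0.049·T) = 0.3932 μm/a
  r_corr = 0.2602 + 0.3932 = 0.6534 μm/a
Power-law: D(20) = r_corr · 20^0.667
  D(20) = 0.6534 × 20^0.667 = 0.6534 × 7.375 = 4.819 μm
  Mass loss = 4.819 μm × 8.96 g/cm³ = 43.18 g·m⁻²

D(20) = 43.2 g·m⁻²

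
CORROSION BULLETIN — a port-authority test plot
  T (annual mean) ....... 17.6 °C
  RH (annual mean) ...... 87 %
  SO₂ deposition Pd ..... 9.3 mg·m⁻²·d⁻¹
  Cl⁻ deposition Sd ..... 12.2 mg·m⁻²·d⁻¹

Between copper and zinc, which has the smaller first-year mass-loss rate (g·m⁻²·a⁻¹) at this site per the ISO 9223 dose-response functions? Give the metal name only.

zinc

copper: f(T) = -0.080·(T−10) [T>10 °C] = -0.6080
  Pd branch = 0.0053·Pd^0.26·e^(0.059·RH+f) = 0.8735 μm/a
  Cl⁻ term: 0.01025·12.2^0.27·exp(0.036·87+0.049·17.6) = 1.093
  sum: 0.8735 + 1.093 → r_corr = 1.967 μm/a
  mass loss = 1.967 μm/a × 8.96 g/cm³ = 17.62 g·m⁻²·a⁻¹
zinc: T>10 °C ⇒ hinge -0.071·(17.6−10) = -0.5396
  SO₂ term: 0.0129·9.3^0.44·exp(0.046·87-0.5396) = 1.098
  Cl⁻ term: 0.0175·12.2^0.57·exp(0.008·87+0.085·17.6) = 0.652
  r_corr = 1.098 + 0.652 = 1.75 μm/a
  mass loss = 1.75 μm/a × 7.14 g/cm³ = 12.49 g·m⁻²·a⁻¹
Ordering by g·m⁻²·a⁻¹: copper (17.6) > zinc (12.5)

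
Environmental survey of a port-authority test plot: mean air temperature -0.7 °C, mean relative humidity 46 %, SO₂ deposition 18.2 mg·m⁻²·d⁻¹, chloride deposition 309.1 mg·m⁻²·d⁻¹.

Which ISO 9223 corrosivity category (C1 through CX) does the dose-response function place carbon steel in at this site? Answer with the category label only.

carbon steel: f(T) = +0.150·(T−10) [T≤10 °C] = -1.6050
  SO₂ term: 1.77·18.2^0.52·exp(0.02·46-1.6050) = 4.034
  Sd branch = 0.102·Sd^0.62·e^(0.033·RH+0.04·T) = 15.83 μm/a
  r_corr = 4.034 + 15.83 = 19.87 μm/a
Category bounds: 1.3…25 μm/a bracket r_corr ⇒ C2

C2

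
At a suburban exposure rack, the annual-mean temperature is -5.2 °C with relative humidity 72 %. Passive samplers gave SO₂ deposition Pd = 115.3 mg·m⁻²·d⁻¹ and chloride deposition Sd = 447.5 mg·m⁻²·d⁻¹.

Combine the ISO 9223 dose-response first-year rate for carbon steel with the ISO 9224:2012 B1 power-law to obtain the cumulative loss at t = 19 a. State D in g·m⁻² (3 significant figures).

D(19) = 1.77e+03 g·m⁻²

carbon steel: temperature factor f = +0.150·(-15.2) = -2.2800
  SO₂ term: 1.77·115.3^0.52·exp(0.02·72-2.2800) = 9.022
  Sd branch = 0.102·Sd^0.62·e^(0.033·RH+0.04·T) = 39.23 μm/a
  r_corr = 9.022 + 39.23 = 48.25 μm/a
Power-law: D(19) = r_corr · 19^0.523
  D(19) = 48.25 × 19^0.523 = 48.25 × 4.664 = 225.1 μm
  Mass loss = 225.1 μm × 7.85 g/cm³ = 1767 g·m⁻²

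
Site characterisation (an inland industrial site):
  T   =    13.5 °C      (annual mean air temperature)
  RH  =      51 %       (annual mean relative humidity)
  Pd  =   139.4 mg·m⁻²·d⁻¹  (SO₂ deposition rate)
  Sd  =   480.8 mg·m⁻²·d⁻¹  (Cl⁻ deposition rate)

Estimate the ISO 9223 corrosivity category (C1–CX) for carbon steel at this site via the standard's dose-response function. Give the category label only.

carbon steel: T>10 °C ⇒ hinge -0.054·(13.5−10) = -0.1890
  sulphur-dioxide contribution → 52.95 μm/a
  chloride contribution → 43.34 μm/a
  ⇒ r_corr(carbon steel) = 96.29 μm/a
Category bounds: 80…200 μm/a bracket r_corr ⇒ C5

C5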